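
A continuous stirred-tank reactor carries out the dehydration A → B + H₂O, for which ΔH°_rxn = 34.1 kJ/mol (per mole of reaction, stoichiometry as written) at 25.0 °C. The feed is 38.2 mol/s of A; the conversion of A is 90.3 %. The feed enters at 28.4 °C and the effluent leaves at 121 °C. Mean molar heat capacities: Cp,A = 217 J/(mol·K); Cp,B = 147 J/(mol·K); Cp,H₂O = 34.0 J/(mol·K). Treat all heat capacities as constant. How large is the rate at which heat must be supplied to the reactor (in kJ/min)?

Q_in = 109000 kJ/min

Extent of reaction ξ = 0.903 × 38.2 = 34.495 mol/s
Reaction term: ξ·ΔH°_rxn = 34.495 × 34.1 = 1176.3 kJ/s
Sensible, feed 28.4→25 °C: -28.184 kJ/s
Outlet flows (mol/s): A 3.7054, B 34.495, H₂O 34.495
Sensible, products 25→121 °C: 676.57 kJ/s
Q = ΔH = 1824.7 kJ/s = 1824.7 kW
Heat supplied = 109480 kJ/min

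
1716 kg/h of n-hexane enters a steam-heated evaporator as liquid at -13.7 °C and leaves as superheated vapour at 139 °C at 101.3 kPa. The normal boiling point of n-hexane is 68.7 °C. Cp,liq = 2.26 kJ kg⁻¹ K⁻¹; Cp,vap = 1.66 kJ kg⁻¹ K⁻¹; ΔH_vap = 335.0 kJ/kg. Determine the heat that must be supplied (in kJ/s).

liquid -13.7→68.7 °C: 186.22 kJ/kg
vaporisation at 68.7 °C: 335 kJ/kg
vapour 68.7→139 °C: 116.7 kJ/kg
Δh = 186.22 + 335 + 116.7 = 637.92 kJ/kg
Q = ṁ·Δh = 1716 kg/h × 637.92 kJ/kg = 1.0947e+06 kJ/h
|Q| = 304.08 kW

Q = 304 kJ/s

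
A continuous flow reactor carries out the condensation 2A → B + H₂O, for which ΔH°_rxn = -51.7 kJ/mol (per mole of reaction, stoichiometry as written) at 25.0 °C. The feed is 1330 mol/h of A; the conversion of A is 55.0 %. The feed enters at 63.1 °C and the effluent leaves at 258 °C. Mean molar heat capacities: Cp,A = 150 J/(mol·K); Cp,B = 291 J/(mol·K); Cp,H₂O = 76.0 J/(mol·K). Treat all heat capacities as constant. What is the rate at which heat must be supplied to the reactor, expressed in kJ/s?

Q_in = 7.13 kJ/s

Extent of reaction ξ = 0.550 × 1330 / 2 = 365.75 mol/h
Reaction term: ξ·ΔH°_rxn = 365.75 × -51.7 = -18909 kJ/h
Sensible, feed 63.1→25 °C: -7600.9 kJ/h
Outlet flows (mol/h): A 598.5, B 365.75, H₂O 365.75
Sensible, products 25→258 °C: 52193 kJ/h
Q = ΔH = 25683 kJ/h = 7.1342 kW
Heat supplied = 7.1342 kJ/s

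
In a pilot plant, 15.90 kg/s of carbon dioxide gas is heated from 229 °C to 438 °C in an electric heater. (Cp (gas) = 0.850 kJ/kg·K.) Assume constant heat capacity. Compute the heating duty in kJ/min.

Q = ṁ·Cp·ΔT = 15.90 × 0.850 × (438 − 229) = 2824.6 kJ/s
Heating duty = 169480 kJ/min

Q = 169000 kJ/min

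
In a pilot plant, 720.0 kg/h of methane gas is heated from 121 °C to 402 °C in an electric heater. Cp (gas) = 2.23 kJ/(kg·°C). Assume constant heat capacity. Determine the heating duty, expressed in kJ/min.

Q = 7520 kJ/min

Q = ṁ·Cp·ΔT = 720.0 × 2.23 × (402 − 121) = 451170 kJ/h
Converting: 451170 / 3600 s = 125.33 kW
Heating duty = 7519.6 kJ/min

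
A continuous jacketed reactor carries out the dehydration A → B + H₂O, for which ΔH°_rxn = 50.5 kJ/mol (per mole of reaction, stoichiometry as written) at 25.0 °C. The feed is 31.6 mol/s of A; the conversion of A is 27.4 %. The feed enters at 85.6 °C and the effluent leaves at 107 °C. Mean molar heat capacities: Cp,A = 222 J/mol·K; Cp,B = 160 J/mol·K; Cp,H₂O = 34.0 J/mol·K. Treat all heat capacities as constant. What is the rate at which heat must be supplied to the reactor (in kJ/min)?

Extent of reaction ξ = 0.274 × 31.6 = 8.6584 mol/s
Reaction term: ξ·ΔH°_rxn = 8.6584 × 50.5 = 437.25 kJ/s
Sensible, feed 85.6→25 °C: -425.12 kJ/s
Outlet flows (mol/s): A 22.942, B 8.6584, H₂O 8.6584
Sensible, products 25→107 °C: 555.37 kJ/s
Q = ΔH = 567.49 kJ/s = 567.49 kW
Heat supplied = 34050 kJ/min

Q_in = 34000 kJ/min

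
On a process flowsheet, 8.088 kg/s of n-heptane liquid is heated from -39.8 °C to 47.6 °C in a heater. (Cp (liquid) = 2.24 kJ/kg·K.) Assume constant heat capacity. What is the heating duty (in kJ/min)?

Q = 95000 kJ/min

Q = ṁ·Cp·ΔT = 8.088 × 2.24 × (47.6 − -39.8) = 1583.4 kJ/s
Heating duty = 95006 kJ/min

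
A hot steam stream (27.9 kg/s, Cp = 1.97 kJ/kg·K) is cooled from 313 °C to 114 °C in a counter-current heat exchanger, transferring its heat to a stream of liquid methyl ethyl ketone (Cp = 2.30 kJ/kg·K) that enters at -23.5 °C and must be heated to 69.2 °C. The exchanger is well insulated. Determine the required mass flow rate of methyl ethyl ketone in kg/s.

Heat released by hot stream: Q = 27.9 × 1.97 × (313 − 114) = 10938 kJ/s
Energy balance on cold side (adiabatic exchanger): Q = ṁ_c·Cp_c·(T_c,out − T_c,in)
ṁ_c = 10938 / [2.30 × (69.2 − -23.5)] = 51.3 kg/s

ṁ_c = 51.3 kg/s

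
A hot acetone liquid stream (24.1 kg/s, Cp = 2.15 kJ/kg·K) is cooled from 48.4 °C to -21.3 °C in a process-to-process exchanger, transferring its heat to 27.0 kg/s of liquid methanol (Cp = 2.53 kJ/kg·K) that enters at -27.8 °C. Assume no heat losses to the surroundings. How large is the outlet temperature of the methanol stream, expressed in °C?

Heat released by hot stream: Q = 24.1 × 2.15 × (48.4 − -21.3) = 3611.5 kJ/s
Energy balance on cold side (adiabatic exchanger): Q = ṁ_c·Cp_c·(T_c,out − T_c,in)
T_c,out = -27.8 + 3611.5/(27.0 × 2.53) = 25.069 °C

T_c,out = 25.1 °C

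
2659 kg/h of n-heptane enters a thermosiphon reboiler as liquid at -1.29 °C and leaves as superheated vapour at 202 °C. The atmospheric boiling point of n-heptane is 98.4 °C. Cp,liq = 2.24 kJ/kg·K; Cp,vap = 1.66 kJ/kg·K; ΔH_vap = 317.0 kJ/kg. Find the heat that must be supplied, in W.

liquid -1.29→98.4 °C: 223.31 kJ/kg
vaporisation at 98.4 °C: 317 kJ/kg
vapour 98.4→202 °C: 171.98 kJ/kg
Δh = 223.31 + 317 + 171.98 = 712.28 kJ/kg
Q = ṁ·Δh = 2659 kg/h × 712.28 kJ/kg = 1.894e+06 kJ/h
|Q| = 526.1 kW = 526100 W

Q = 526000 W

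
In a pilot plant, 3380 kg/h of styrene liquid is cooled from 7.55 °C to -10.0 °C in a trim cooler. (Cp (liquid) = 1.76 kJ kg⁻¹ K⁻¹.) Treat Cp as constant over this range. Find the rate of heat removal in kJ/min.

Q_c = 1740 kJ/min

Q = ṁ·Cp·ΔT = 3380 × 1.76 × (-10.0 − 7.55) = -104400 kJ/h
Converting: 104400 / 3600 s = 29 kW
Cooling duty = 1740 kJ/min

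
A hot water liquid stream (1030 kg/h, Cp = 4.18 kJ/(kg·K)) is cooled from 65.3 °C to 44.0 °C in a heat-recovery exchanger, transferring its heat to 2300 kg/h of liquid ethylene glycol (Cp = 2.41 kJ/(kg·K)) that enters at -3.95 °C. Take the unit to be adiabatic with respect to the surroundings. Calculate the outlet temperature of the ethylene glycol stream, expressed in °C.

Heat released by hot stream: Q = 1030 × 4.18 × (65.3 − 44.0) = 91705 kJ/h
Energy balance on cold side (adiabatic exchanger): Q = ṁ_c·Cp_c·(T_c,out − T_c,in)
T_c,out = -3.95 + 91705/(2300 × 2.41) = 12.594 °C

T_c,out = 12.6 °C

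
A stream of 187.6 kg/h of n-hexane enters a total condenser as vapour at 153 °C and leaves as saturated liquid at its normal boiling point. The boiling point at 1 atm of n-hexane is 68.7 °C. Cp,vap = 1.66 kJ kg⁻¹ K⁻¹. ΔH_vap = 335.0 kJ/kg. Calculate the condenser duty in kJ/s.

Q_c = 24.7 kJ/s

vapour 153→68.7 °C: -139.94 kJ/kg
condensation at 68.7 °C: -335 kJ/kg
Δh = -139.94 + -335 = -474.94 kJ/kg
Q = ṁ·Δh = 187.6 kg/h × -474.94 kJ/kg = -89098 kJ/h
|Q| = 24.75 kW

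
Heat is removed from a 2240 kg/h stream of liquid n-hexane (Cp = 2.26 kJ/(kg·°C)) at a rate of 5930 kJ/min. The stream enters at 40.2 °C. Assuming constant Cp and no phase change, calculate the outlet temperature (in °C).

T_out = -30.1 °C

Q = 5930 kJ/min = 355800 kJ/h
ΔT = Q/(ṁ·Cp) = 355800/(2240×2.26) = 70.283 K
T_out = 40.2 − 70.283 = -30.083 °C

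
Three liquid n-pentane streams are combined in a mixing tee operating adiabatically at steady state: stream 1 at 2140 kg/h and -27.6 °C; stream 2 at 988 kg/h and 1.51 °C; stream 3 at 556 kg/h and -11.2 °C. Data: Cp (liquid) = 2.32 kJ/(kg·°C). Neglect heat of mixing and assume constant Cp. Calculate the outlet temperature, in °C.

No heat crosses the boundary, so H_out = H_in.
T_out = Σ ṁᵢCp,ᵢTᵢ / Σ ṁᵢCp,ᵢ
      = -148010 / 8546.9 = -17.318 °C

T_out = -17.3 °C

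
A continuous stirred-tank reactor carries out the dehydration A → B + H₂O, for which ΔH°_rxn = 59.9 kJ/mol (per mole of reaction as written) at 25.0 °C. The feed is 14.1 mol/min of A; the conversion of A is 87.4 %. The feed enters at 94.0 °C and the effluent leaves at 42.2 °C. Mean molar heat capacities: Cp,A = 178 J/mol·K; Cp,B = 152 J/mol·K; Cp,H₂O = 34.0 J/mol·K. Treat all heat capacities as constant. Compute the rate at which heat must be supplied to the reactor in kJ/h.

Q_in = 36600 kJ/h

Extent of reaction ξ = 0.874 × 14.1 = 12.323 mol/min
Reaction term: ξ·ΔH°_rxn = 12.323 × 59.9 = 738.17 kJ/min
Sensible, feed 94.0→25 °C: -173.18 kJ/min
Outlet flows (mol/min): A 1.7766, B 12.323, H₂O 12.323
Sensible, products 25→42.2 °C: 44.864 kJ/min
Q = ΔH = 609.86 kJ/min = 10.164 kW
Heat supplied = 36592 kJ/h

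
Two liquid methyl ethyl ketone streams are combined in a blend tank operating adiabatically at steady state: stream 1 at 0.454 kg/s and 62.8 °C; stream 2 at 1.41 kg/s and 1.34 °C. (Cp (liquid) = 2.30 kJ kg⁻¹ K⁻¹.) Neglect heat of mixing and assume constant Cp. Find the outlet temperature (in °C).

Energy balance with Q = 0: Σ ṁᵢCp,ᵢ(T_out − Tᵢ) = 0
Σ ṁᵢCp,ᵢTᵢ = 0.454×2.30×62.8 + 1.41×2.30×1.34 = 69.921
Σ ṁᵢCp,ᵢ = 0.454×2.30 + 1.41×2.30 = 4.2872
T_out = 69.921 / 4.2872 = 16.309 °C

T_out = 16.3 °C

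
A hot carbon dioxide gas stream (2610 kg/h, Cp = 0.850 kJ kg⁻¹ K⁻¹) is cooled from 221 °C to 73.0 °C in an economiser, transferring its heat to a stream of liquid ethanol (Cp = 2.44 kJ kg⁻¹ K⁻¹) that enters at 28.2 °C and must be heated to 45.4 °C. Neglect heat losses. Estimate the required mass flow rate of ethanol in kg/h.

ṁ_c = 7820 kg/h

Heat released by hot stream: Q = 2610 × 0.850 × (221 − 73.0) = 328340 kJ/h
Energy balance on cold side (adiabatic exchanger): Q = ṁ_c·Cp_c·(T_c,out − T_c,in)
ṁ_c = 328340 / [2.44 × (45.4 − 28.2)] = 7823.5 kg/h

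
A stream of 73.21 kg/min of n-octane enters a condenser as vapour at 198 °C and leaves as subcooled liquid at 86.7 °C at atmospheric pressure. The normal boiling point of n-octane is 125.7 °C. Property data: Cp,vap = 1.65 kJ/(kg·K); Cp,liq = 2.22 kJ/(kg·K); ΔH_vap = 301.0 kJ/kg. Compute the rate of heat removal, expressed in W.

vapour 198→125.7 °C: -119.29 kJ/kg
condensation at 125.7 °C: -301 kJ/kg
liquid 125.7→86.7 °C: -86.58 kJ/kg
Δh = -119.29 + -301 + -86.58 = -506.88 kJ/kg
Q = ṁ·Δh = 73.21 kg/min × -506.88 kJ/kg = -37108 kJ/min
|Q| = 618.47 kW = 618470 W

Q_c = 618000 W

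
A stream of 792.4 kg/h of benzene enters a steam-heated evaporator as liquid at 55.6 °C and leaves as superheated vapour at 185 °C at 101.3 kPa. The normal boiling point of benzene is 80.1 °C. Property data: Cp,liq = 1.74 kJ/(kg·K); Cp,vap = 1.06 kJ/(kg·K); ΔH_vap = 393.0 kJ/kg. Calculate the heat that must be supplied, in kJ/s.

Q = 120 kJ/s

liquid 55.6→80.1 °C: 42.63 kJ/kg
vaporisation at 80.1 °C: 393 kJ/kg
vapour 80.1→185 °C: 111.19 kJ/kg
Δh = 42.63 + 393 + 111.19 = 546.82 kJ/kg
Q = ṁ·Δh = 792.4 kg/h × 546.82 kJ/kg = 433300 kJ/h
|Q| = 120.36 kW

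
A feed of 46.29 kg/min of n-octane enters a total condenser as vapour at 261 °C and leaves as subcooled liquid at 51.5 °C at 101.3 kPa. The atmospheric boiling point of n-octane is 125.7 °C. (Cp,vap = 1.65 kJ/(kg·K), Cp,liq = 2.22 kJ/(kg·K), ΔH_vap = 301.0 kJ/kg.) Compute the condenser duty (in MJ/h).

vapour 261→125.7 °C: -223.25 kJ/kg
condensation at 125.7 °C: -301 kJ/kg
liquid 125.7→51.5 °C: -164.72 kJ/kg
Δh = -223.25 + -301 + -164.72 = -688.97 kJ/kg
Q = ṁ·Δh = 46.29 kg/min × -688.97 kJ/kg = -31892 kJ/min
|Q| = 531.54 kW = 1913.5 MJ/h

Q_c = 1910 MJ/h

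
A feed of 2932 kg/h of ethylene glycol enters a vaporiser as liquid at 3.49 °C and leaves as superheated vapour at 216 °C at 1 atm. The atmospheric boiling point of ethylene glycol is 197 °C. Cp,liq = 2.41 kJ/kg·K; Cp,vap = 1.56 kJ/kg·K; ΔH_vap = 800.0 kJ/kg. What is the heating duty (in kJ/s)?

Q = 1060 kJ/s

liquid 3.49→197 °C: 466.36 kJ/kg
vaporisation at 197 °C: 800 kJ/kg
vapour 197→216 °C: 29.64 kJ/kg
Δh = 466.36 + 800 + 29.64 = 1296 kJ/kg
Q = ṁ·Δh = 2932 kg/h × 1296 kJ/kg = 3.7999e+06 kJ/h
|Q| = 1055.5 kW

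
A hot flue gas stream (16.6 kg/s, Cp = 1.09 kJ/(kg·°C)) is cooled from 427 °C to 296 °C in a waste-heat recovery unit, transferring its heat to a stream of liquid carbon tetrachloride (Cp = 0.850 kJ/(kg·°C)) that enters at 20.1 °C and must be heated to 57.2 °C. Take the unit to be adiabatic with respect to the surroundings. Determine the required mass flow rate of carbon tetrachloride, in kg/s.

Heat released by hot stream: Q = 16.6 × 1.09 × (427 − 296) = 2370.3 kJ/s
Energy balance on cold side (adiabatic exchanger): Q = ṁ_c·Cp_c·(T_c,out − T_c,in)
ṁ_c = 2370.3 / [0.850 × (57.2 − 20.1)] = 75.165 kg/s

ṁ_c = 75.2 kg/s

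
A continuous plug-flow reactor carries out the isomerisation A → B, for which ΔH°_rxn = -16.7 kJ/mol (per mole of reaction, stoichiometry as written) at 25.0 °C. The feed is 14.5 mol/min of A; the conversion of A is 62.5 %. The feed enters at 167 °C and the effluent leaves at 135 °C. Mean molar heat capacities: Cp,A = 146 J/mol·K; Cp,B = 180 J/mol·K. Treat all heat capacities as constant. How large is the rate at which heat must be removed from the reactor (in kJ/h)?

Extent of reaction ξ = 0.625 × 14.5 = 9.0625 mol/min
Reaction term: ξ·ΔH°_rxn = 9.0625 × -16.7 = -151.34 kJ/min
Sensible, feed 167→25 °C: -300.61 kJ/min
Outlet flows (mol/min): A 5.4375, B 9.0625
Sensible, products 25→135 °C: 266.76 kJ/min
Q = ΔH = -185.19 kJ/min = -3.0866 kW
Heat removed = 11112 kJ/h

Q_out = 11100 kJ/h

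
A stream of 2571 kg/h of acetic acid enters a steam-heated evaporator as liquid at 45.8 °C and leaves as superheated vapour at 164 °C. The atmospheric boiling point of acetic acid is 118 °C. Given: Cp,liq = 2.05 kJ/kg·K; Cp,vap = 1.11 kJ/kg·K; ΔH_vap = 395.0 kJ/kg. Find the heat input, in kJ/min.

liquid 45.8→118 °C: 148.01 kJ/kg
vaporisation at 118 °C: 395 kJ/kg
vapour 118→164 °C: 51.06 kJ/kg
Δh = 148.01 + 395 + 51.06 = 594.07 kJ/kg
Q = ṁ·Δh = 2571 kg/h × 594.07 kJ/kg = 1.5274e+06 kJ/h
|Q| = 424.26 kW = 25456 kJ/min

Q = 25500 kJ/min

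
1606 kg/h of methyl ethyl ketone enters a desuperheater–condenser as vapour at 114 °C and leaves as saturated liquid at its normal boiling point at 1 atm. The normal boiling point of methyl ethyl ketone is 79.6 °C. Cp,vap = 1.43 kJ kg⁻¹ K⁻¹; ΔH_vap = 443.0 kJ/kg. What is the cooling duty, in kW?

Q_c = 220 kW

vapour 114→79.6 °C: -49.192 kJ/kg
condensation at 79.6 °C: -443 kJ/kg
Δh = -49.192 + -443 = -492.19 kJ/kg
Q = ṁ·Δh = 1606 kg/h × -492.19 kJ/kg = -790460 kJ/h
|Q| = 219.57 kW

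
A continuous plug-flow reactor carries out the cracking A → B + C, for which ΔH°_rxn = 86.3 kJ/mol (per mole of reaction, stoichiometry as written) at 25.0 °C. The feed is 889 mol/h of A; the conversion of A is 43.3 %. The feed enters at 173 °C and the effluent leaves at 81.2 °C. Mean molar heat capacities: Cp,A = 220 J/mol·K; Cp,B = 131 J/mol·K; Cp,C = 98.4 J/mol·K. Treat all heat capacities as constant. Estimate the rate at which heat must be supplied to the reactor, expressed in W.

Q_in = 4300 W

Extent of reaction ξ = 0.433 × 889 = 384.94 mol/h
Reaction term: ξ·ΔH°_rxn = 384.94 × 86.3 = 33220 kJ/h
Sensible, feed 173→25 °C: -28946 kJ/h
Outlet flows (mol/h): A 504.06, B 384.94, C 384.94
Sensible, products 25→81.2 °C: 11195 kJ/h
Q = ΔH = 15469 kJ/h = 4.297 kW
Heat supplied = 4297 W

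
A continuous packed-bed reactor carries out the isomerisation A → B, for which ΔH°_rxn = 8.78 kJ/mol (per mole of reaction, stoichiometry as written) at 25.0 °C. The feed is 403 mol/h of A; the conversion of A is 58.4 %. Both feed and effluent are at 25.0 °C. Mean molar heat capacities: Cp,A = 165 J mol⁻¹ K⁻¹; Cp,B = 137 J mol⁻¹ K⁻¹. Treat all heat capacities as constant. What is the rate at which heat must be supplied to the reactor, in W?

Q_in = 574 W

Extent of reaction ξ = 0.584 × 403 = 235.35 mol/h
Reaction term: ξ·ΔH°_rxn = 235.35 × 8.78 = 2066.4 kJ/h
Q = ΔH = 2066.4 kJ/h = 0.574 kW
Heat supplied = 574 W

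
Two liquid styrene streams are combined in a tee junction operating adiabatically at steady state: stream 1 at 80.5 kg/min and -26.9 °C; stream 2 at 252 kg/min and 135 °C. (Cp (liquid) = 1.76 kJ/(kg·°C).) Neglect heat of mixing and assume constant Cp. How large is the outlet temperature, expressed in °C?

Energy balance with Q = 0: Σ ṁᵢCp,ᵢ(T_out − Tᵢ) = 0
T_out = Σ ṁᵢCp,ᵢTᵢ / Σ ṁᵢCp,ᵢ
      = 56064 / 585.2 = 95.803 °C

T_out = 95.8 °C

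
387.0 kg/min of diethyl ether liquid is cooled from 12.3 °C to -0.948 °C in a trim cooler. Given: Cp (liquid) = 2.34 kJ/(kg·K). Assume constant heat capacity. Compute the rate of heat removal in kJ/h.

Q = ṁ·Cp·ΔT = 387.0 × 2.34 × (-0.948 − 12.3) = -11997 kJ/min
Converting: 11997 / 60 s = 199.95 kW
Cooling duty = 719830 kJ/h

Q_c = 720000 kJ/h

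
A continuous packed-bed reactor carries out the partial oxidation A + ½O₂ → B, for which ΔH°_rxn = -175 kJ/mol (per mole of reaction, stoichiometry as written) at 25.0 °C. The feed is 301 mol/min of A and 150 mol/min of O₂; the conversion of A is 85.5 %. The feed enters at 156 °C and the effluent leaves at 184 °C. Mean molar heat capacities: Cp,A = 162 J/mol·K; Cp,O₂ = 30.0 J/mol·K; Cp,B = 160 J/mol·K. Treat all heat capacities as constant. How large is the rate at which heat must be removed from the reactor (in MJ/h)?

Extent of reaction ξ = 0.855 × 301 = 257.36 mol/min
Reaction term: ξ·ΔH°_rxn = 257.36 × -175 = -45037 kJ/min
Sensible, feed 156→25 °C: -6977.3 kJ/min
Outlet flows (mol/min): A 43.645, O₂ 21.322, B 257.36
Sensible, products 25→184 °C: 7773 kJ/min
Q = ΔH = -44241 kJ/min = -737.36 kW
Heat removed = 2654.5 MJ/h

Q_out = 2650 MJ/h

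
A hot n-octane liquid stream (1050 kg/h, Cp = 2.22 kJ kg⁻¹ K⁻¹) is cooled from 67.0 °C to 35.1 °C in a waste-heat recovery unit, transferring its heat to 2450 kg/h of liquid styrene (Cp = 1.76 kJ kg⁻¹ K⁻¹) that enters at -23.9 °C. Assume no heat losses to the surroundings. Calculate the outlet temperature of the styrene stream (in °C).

Heat released by hot stream: Q = 1050 × 2.22 × (67.0 − 35.1) = 74359 kJ/h
Energy balance on cold side (adiabatic exchanger): Q = ṁ_c·Cp_c·(T_c,out − T_c,in)
T_c,out = -23.9 + 74359/(2450 × 1.76) = -6.6554 °C

T_c,out = -6.66 °C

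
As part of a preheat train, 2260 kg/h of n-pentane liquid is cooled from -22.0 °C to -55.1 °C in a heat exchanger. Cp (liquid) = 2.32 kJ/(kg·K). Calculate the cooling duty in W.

Q_c = 48200 W

Q = ṁ·Cp·ΔT = 2260 × 2.32 × (-55.1 − -22.0) = -173550 kJ/h
Converting: 173550 / 3600 s = 48.208 kW
Cooling duty = 48208 W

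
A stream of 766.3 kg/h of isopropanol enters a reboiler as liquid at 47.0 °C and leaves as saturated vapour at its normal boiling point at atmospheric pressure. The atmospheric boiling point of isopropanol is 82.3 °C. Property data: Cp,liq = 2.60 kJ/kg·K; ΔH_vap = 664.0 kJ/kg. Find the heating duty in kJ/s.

liquid 47.0→82.3 °C: 91.78 kJ/kg
vaporisation at 82.3 °C: 664 kJ/kg
Δh = 91.78 + 664 = 755.78 kJ/kg
Q = ṁ·Δh = 766.3 kg/h × 755.78 kJ/kg = 579150 kJ/h
|Q| = 160.88 kW

Q = 161 kJ/s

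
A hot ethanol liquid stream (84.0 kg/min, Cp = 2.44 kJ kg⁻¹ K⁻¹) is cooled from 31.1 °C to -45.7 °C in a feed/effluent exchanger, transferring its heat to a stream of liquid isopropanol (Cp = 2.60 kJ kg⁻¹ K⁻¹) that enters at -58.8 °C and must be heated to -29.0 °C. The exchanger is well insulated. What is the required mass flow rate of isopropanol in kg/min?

ṁ_c = 203 kg/min

Heat released by hot stream: Q = 84.0 × 2.44 × (31.1 − -45.7) = 15741 kJ/min
Energy balance on cold side (adiabatic exchanger): Q = ṁ_c·Cp_c·(T_c,out − T_c,in)
ṁ_c = 15741 / [2.60 × (-29.0 − -58.8)] = 203.16 kg/min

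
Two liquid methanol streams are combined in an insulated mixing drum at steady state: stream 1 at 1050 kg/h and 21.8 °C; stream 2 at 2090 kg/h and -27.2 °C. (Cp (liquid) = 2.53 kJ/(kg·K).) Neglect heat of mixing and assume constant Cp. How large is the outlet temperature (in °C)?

Energy balance with Q = 0: Σ ṁᵢCp,ᵢ(T_out − Tᵢ) = 0
Σ ṁᵢCp,ᵢTᵢ = 1050×2.53×21.8 + 2090×2.53×-27.2 = -85914
Σ ṁᵢCp,ᵢ = 1050×2.53 + 2090×2.53 = 7944.2
T_out = -85914 / 7944.2 = -10.815 °C

T_out = -10.8 °C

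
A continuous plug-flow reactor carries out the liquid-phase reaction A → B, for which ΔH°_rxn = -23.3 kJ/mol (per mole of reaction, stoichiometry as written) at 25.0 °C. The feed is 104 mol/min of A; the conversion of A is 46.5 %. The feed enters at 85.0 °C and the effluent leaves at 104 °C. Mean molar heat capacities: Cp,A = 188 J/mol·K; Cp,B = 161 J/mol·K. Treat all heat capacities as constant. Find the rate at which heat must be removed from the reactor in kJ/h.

Q_out = 51500 kJ/h

Extent of reaction ξ = 0.465 × 104 = 48.36 mol/min
Reaction term: ξ·ΔH°_rxn = 48.36 × -23.3 = -1126.8 kJ/min
Sensible, feed 85.0→25 °C: -1173.1 kJ/min
Outlet flows (mol/min): A 55.64, B 48.36
Sensible, products 25→104 °C: 1441.5 kJ/min
Q = ΔH = -858.45 kJ/min = -14.308 kW
Heat removed = 51507 kJ/h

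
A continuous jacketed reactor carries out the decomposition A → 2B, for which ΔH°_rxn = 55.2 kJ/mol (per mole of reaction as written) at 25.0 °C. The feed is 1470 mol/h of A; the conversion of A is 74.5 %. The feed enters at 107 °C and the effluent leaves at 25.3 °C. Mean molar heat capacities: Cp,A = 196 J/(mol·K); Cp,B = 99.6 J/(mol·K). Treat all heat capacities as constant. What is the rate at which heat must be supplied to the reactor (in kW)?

Q_in = 10.3 kW

Extent of reaction ξ = 0.745 × 1470 = 1095.2 mol/h
Reaction term: ξ·ΔH°_rxn = 1095.2 × 55.2 = 60452 kJ/h
Sensible, feed 107→25 °C: -23626 kJ/h
Outlet flows (mol/h): A 374.85, B 2190.3
Sensible, products 25→25.3 °C: 87.487 kJ/h
Q = ΔH = 36914 kJ/h = 10.254 kW
Heat supplied = 10.254 kW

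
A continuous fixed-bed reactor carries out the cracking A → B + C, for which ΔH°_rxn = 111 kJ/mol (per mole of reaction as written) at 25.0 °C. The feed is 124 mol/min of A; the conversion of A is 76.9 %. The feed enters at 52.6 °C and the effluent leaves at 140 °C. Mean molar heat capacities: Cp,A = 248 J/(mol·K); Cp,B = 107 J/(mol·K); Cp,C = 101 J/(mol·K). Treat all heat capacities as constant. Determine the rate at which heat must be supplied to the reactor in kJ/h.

Extent of reaction ξ = 0.769 × 124 = 95.356 mol/min
Reaction term: ξ·ΔH°_rxn = 95.356 × 111 = 10585 kJ/min
Sensible, feed 52.6→25 °C: -848.76 kJ/min
Outlet flows (mol/min): A 28.644, B 95.356, C 95.356
Sensible, products 25→140 °C: 3097.8 kJ/min
Q = ΔH = 12834 kJ/min = 213.89 kW
Heat supplied = 770020 kJ/h

Q_in = 770000 kJ/h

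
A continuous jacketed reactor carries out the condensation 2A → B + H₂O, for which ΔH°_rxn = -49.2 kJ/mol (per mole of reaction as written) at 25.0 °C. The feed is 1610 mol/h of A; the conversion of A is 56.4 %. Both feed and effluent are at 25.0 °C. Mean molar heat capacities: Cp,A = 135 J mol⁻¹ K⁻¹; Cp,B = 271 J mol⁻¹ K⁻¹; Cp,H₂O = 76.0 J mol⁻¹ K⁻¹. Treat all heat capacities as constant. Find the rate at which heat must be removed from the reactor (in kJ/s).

Q_out = 6.20 kJ/s

Extent of reaction ξ = 0.564 × 1610 / 2 = 454.02 mol/h
Reaction term: ξ·ΔH°_rxn = 454.02 × -49.2 = -22338 kJ/h
Q = ΔH = -22338 kJ/h = -6.2049 kW
Heat removed = 6.2049 kJ/s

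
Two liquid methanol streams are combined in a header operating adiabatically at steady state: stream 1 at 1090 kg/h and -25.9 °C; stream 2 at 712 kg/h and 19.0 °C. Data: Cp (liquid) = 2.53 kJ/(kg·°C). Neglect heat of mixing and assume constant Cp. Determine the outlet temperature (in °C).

No heat crosses the boundary, so H_out = H_in.
T_out = Σ ṁᵢCp,ᵢTᵢ / Σ ṁᵢCp,ᵢ
      = -37199 / 4559.1 = -8.1593 °C

T_out = -8.16 °C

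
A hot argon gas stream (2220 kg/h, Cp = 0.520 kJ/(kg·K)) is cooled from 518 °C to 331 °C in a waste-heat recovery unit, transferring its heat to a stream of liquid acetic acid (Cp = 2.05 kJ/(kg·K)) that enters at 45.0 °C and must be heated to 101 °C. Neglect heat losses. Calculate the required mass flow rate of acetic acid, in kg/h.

ṁ_c = 1880 kg/h

Heat released by hot stream: Q = 2220 × 0.520 × (518 − 331) = 215870 kJ/h
Energy balance on cold side (adiabatic exchanger): Q = ṁ_c·Cp_c·(T_c,out − T_c,in)
ṁ_c = 215870 / [2.05 × (101 − 45.0)] = 1880.4 kg/h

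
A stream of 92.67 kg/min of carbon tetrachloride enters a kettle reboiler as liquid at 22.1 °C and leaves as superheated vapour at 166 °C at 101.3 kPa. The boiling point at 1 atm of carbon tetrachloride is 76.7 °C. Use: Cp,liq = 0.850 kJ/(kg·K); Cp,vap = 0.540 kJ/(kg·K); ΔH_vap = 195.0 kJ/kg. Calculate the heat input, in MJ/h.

liquid 22.1→76.7 °C: 46.41 kJ/kg
vaporisation at 76.7 °C: 195 kJ/kg
vapour 76.7→166 °C: 48.222 kJ/kg
Δh = 46.41 + 195 + 48.222 = 289.63 kJ/kg
Q = ṁ·Δh = 92.67 kg/min × 289.63 kJ/kg = 26840 kJ/min
|Q| = 447.34 kW = 1610.4 MJ/h

Q = 1610 MJ/h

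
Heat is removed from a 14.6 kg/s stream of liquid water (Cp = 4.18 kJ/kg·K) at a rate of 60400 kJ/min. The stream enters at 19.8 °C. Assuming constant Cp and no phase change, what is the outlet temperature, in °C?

T_out = 3.30 °C

Q = 60400 kJ/min = 1006.7 kJ/s
ΔT = Q/(ṁ·Cp) = 1006.7/(14.6×4.18) = 16.495 K
T_out = 19.8 − 16.495 = 3.3048 °C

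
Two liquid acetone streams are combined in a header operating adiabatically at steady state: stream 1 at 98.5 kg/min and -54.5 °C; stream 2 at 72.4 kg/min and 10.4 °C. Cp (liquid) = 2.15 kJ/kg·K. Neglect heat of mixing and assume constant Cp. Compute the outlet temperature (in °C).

T_out = -27.0 °C

Adiabatic, steady state ⇒ Σ ṁᵢCp,ᵢ(T_out − Tᵢ) = 0
T_out = Σ ṁᵢCp,ᵢTᵢ / Σ ṁᵢCp,ᵢ
      = -9922.9 / 367.43 = -27.006 °C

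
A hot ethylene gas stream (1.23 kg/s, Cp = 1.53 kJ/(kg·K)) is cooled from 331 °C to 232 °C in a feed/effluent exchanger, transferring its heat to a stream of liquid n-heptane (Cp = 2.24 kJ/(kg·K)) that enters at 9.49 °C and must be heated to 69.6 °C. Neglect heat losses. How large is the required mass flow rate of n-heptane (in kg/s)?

Heat released by hot stream: Q = 1.23 × 1.53 × (331 − 232) = 186.31 kJ/s
Energy balance on cold side (adiabatic exchanger): Q = ṁ_c·Cp_c·(T_c,out − T_c,in)
ṁ_c = 186.31 / [2.24 × (69.6 − 9.49)] = 1.3837 kg/s

ṁ_c = 1.38 kg/s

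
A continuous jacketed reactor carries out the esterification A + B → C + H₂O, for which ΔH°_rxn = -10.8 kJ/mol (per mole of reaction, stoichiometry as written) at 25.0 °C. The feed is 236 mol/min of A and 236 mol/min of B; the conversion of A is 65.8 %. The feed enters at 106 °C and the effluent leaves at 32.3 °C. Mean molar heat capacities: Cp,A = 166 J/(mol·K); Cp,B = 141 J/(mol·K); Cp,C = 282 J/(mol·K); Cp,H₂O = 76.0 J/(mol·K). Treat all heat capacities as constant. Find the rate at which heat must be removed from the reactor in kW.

Q_out = 116 kW

Extent of reaction ξ = 0.658 × 236 = 155.29 mol/min
Reaction term: ξ·ΔH°_rxn = 155.29 × -10.8 = -1677.1 kJ/min
Sensible, feed 106→25 °C: -5868.6 kJ/min
Outlet flows (mol/min): A 80.712, B 80.712, C 155.29, H₂O 155.29
Sensible, products 25→32.3 °C: 586.71 kJ/min
Q = ΔH = -6959 kJ/min = -115.98 kW
Heat removed = 115.98 kW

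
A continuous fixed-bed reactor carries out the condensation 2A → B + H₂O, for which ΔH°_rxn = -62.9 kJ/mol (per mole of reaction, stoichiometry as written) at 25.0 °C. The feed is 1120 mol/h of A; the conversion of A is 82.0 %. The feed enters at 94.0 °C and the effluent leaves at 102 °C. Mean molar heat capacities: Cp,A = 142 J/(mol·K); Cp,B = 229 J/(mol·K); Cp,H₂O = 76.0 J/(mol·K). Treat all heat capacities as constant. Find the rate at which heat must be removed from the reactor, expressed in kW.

Extent of reaction ξ = 0.820 × 1120 / 2 = 459.2 mol/h
Reaction term: ξ·ΔH°_rxn = 459.2 × -62.9 = -28884 kJ/h
Sensible, feed 94.0→25 °C: -10974 kJ/h
Outlet flows (mol/h): A 201.6, B 459.2, H₂O 459.2
Sensible, products 25→102 °C: 12989 kJ/h
Q = ΔH = -26869 kJ/h = -7.4636 kW
Heat removed = 7.4636 kW

Q_out = 7.46 kW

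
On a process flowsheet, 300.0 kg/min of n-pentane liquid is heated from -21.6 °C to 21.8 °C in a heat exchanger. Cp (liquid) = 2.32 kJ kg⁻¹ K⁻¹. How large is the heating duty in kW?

Q = ṁ·Cp·ΔT = 300.0 × 2.32 × (21.8 − -21.6) = 30206 kJ/min
Converting: 30206 / 60 s = 503.44 kW

Q = 503 kW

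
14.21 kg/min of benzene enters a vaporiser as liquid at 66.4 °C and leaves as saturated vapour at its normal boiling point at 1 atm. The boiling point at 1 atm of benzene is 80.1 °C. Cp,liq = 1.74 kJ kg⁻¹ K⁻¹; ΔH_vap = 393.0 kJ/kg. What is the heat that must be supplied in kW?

liquid 66.4→80.1 °C: 23.838 kJ/kg
vaporisation at 80.1 °C: 393 kJ/kg
Δh = 23.838 + 393 = 416.84 kJ/kg
Q = ṁ·Δh = 14.21 kg/min × 416.84 kJ/kg = 5923.3 kJ/min
|Q| = 98.721 kW

Q = 98.7 kW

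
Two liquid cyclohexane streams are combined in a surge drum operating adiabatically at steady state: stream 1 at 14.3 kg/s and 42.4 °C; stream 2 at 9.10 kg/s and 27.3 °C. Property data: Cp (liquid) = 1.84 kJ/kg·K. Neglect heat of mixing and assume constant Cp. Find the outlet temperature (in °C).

Adiabatic, steady state ⇒ Σ ṁᵢCp,ᵢ(T_out − Tᵢ) = 0
T_out = Σ ṁᵢCp,ᵢTᵢ / Σ ṁᵢCp,ᵢ
      = 1572.7 / 43.056 = 36.528 °C

T_out = 36.5 °C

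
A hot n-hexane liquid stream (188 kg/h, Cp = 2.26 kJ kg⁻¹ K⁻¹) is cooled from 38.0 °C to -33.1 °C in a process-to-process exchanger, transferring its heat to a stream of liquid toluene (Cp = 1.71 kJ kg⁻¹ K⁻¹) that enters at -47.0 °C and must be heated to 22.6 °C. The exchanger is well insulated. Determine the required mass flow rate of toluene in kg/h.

ṁ_c = 254 kg/h

Heat released by hot stream: Q = 188 × 2.26 × (38.0 − -33.1) = 30209 kJ/h
Energy balance on cold side (adiabatic exchanger): Q = ṁ_c·Cp_c·(T_c,out − T_c,in)
ṁ_c = 30209 / [1.71 × (22.6 − -47.0)] = 253.82 kg/h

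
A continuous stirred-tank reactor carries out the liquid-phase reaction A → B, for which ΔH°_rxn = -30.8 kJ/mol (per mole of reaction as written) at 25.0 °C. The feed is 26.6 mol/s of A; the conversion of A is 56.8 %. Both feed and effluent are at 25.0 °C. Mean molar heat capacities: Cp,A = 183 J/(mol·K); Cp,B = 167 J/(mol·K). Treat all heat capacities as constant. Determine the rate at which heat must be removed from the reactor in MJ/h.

Q_out = 1680 MJ/h

Extent of reaction ξ = 0.568 × 26.6 = 15.109 mol/s
Reaction term: ξ·ΔH°_rxn = 15.109 × -30.8 = -465.35 kJ/s
Q = ΔH = -465.35 kJ/s = -465.35 kW
Heat removed = 1675.3 MJ/h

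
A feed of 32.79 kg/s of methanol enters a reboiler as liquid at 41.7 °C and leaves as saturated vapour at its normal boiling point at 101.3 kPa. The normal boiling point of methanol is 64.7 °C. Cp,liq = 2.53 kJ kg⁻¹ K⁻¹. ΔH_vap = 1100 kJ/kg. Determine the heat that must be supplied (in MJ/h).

Q = 137000 MJ/h

liquid 41.7→64.7 °C: 58.19 kJ/kg
vaporisation at 64.7 °C: 1100 kJ/kg
Δh = 58.19 + 1100 = 1158.2 kJ/kg
Q = ṁ·Δh = 32.79 kg/s × 1158.2 kJ/kg = 37977 kJ/s
|Q| = 37977 kW = 136720 MJ/h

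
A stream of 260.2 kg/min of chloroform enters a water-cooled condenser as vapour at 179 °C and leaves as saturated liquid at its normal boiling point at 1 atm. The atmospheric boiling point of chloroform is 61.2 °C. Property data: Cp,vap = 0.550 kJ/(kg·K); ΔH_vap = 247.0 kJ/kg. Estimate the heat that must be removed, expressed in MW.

Q_c = 1.35 MW

vapour 179→61.2 °C: -64.79 kJ/kg
condensation at 61.2 °C: -247 kJ/kg
Δh = -64.79 + -247 = -311.79 kJ/kg
Q = ṁ·Δh = 260.2 kg/min × -311.79 kJ/kg = -81128 kJ/min
|Q| = 1352.1 kW = 1.3521 MW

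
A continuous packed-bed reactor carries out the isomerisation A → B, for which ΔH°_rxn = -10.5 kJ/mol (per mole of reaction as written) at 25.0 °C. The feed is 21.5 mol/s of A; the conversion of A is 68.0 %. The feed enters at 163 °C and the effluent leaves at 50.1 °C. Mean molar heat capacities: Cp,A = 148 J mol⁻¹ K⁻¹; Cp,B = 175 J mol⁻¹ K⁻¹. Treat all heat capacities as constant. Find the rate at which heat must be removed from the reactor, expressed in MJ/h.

Q_out = 1810 MJ/h

Extent of reaction ξ = 0.680 × 21.5 = 14.62 mol/s
Reaction term: ξ·ΔH°_rxn = 14.62 × -10.5 = -153.51 kJ/s
Sensible, feed 163→25 °C: -439.12 kJ/s
Outlet flows (mol/s): A 6.88, B 14.62
Sensible, products 25→50.1 °C: 89.776 kJ/s
Q = ΔH = -502.85 kJ/s = -502.85 kW
Heat removed = 1810.3 MJ/h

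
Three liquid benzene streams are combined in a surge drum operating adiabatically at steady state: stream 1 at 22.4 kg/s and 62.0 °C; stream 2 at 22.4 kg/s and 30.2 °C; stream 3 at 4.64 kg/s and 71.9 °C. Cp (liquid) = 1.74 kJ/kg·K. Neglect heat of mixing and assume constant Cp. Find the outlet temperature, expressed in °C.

Energy balance with Q = 0: Σ ṁᵢCp,ᵢ(T_out − Tᵢ) = 0
Σ ṁᵢCp,ᵢTᵢ = 22.4×1.74×62.0 + 22.4×1.74×30.2 + 4.64×1.74×71.9 = 4174.1
Σ ṁᵢCp,ᵢ = 22.4×1.74 + 22.4×1.74 + 4.64×1.74 = 86.026
T_out = 4174.1 / 86.026 = 48.521 °C

T_out = 48.5 °C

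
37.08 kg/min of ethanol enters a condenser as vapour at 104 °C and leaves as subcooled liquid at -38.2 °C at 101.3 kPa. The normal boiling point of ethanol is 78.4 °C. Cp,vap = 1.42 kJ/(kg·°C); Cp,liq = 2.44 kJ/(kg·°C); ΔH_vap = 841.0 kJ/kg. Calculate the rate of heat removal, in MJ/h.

vapour 104→78.4 °C: -36.352 kJ/kg
condensation at 78.4 °C: -841 kJ/kg
liquid 78.4→-38.2 °C: -284.5 kJ/kg
Δh = -36.352 + -841 + -284.5 = -1161.9 kJ/kg
Q = ṁ·Δh = 37.08 kg/min × -1161.9 kJ/kg = -43082 kJ/min
|Q| = 718.03 kW = 2584.9 MJ/h

Q_c = 2580 MJ/h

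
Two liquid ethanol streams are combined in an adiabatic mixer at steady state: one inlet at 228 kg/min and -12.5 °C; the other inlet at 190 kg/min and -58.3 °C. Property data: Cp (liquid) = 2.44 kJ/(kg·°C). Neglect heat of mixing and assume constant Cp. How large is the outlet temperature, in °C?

T_out = -33.3 °C

Energy balance with Q = 0: Σ ṁᵢCp,ᵢ(T_out − Tᵢ) = 0
T_out = Σ ṁᵢCp,ᵢTᵢ / Σ ṁᵢCp,ᵢ
      = -33982 / 1019.9 = -33.318 °C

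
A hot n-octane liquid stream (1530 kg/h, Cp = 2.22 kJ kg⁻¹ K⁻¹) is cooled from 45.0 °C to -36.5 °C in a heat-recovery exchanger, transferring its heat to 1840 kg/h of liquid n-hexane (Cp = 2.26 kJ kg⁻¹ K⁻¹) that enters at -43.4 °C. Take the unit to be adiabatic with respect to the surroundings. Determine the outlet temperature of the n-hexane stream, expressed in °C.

T_c,out = 23.2 °C

Heat released by hot stream: Q = 1530 × 2.22 × (45.0 − -36.5) = 276820 kJ/h
Energy balance on cold side (adiabatic exchanger): Q = ṁ_c·Cp_c·(T_c,out − T_c,in)
T_c,out = -43.4 + 276820/(1840 × 2.26) = 23.17 °C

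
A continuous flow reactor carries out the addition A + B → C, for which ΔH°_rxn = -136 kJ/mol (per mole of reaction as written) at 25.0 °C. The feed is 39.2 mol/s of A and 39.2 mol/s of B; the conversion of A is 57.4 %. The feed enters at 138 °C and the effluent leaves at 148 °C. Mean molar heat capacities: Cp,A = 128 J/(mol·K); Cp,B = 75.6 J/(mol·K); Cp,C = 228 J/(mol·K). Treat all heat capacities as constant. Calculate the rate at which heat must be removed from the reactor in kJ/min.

Q_out = 175000 kJ/min

Extent of reaction ξ = 0.574 × 39.2 = 22.501 mol/s
Reaction term: ξ·ΔH°_rxn = 22.501 × -136 = -3060.1 kJ/s
Sensible, feed 138→25 °C: -901.87 kJ/s
Outlet flows (mol/s): A 16.699, B 16.699, C 22.501
Sensible, products 25→148 °C: 1049.2 kJ/s
Q = ΔH = -2912.8 kJ/s = -2912.8 kW
Heat removed = 174770 kJ/min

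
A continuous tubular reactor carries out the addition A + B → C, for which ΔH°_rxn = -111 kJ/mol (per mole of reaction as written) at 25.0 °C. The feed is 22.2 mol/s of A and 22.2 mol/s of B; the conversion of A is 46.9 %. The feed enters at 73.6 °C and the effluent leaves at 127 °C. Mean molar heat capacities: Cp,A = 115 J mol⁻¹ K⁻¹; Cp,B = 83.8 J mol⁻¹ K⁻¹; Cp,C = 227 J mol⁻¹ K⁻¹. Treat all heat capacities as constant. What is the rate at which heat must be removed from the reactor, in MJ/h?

Extent of reaction ξ = 0.469 × 22.2 = 10.412 mol/s
Reaction term: ξ·ΔH°_rxn = 10.412 × -111 = -1155.7 kJ/s
Sensible, feed 73.6→25 °C: -214.49 kJ/s
Outlet flows (mol/s): A 11.788, B 11.788, C 10.412
Sensible, products 25→127 °C: 480.11 kJ/s
Q = ΔH = -890.09 kJ/s = -890.09 kW
Heat removed = 3204.3 MJ/h

Q_out = 3200 MJ/h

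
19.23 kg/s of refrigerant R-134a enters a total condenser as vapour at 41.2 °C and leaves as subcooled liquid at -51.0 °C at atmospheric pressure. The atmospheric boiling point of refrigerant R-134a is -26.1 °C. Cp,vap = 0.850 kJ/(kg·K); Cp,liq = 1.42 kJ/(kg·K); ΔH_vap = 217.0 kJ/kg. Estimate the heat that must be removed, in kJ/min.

vapour 41.2→-26.1 °C: -57.205 kJ/kg
condensation at -26.1 °C: -217 kJ/kg
liquid -26.1→-51.0 °C: -35.358 kJ/kg
Δh = -57.205 + -217 + -35.358 = -309.56 kJ/kg
Q = ṁ·Δh = 19.23 kg/s × -309.56 kJ/kg = -5952.9 kJ/s
|Q| = 5952.9 kW = 357170 kJ/min

Q_c = 357000 kJ/min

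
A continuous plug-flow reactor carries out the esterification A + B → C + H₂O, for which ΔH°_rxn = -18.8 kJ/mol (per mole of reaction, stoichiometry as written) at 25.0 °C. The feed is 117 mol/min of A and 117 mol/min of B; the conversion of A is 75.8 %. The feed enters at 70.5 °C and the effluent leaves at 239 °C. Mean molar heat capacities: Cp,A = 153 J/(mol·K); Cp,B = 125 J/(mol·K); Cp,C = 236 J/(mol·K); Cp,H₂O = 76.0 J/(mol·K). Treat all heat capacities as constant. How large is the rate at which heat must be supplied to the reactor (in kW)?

Extent of reaction ξ = 0.758 × 117 = 88.686 mol/min
Reaction term: ξ·ΔH°_rxn = 88.686 × -18.8 = -1667.3 kJ/min
Sensible, feed 70.5→25 °C: -1479.9 kJ/min
Outlet flows (mol/min): A 28.314, B 28.314, C 88.686, H₂O 88.686
Sensible, products 25→239 °C: 7605.8 kJ/min
Q = ΔH = 4458.6 kJ/min = 74.31 kW
Heat supplied = 74.31 kW

Q_in = 74.3 kW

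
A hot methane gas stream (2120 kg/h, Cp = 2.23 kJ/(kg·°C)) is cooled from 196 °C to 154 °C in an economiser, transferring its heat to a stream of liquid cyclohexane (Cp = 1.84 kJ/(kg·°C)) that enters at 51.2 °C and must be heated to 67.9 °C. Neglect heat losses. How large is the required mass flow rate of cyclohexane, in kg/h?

ṁ_c = 6460 kg/h

Heat released by hot stream: Q = 2120 × 2.23 × (196 − 154) = 198560 kJ/h
Energy balance on cold side (adiabatic exchanger): Q = ṁ_c·Cp_c·(T_c,out − T_c,in)
ṁ_c = 198560 / [1.84 × (67.9 − 51.2)] = 6461.8 kg/h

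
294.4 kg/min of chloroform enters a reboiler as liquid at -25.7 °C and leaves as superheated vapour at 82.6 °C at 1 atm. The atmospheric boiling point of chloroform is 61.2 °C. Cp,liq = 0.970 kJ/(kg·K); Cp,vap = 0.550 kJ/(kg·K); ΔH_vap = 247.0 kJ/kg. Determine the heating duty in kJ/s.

Q = 1680 kJ/s

liquid -25.7→61.2 °C: 84.293 kJ/kg
vaporisation at 61.2 °C: 247 kJ/kg
vapour 61.2→82.6 °C: 11.77 kJ/kg
Δh = 84.293 + 247 + 11.77 = 343.06 kJ/kg
Q = ṁ·Δh = 294.4 kg/min × 343.06 kJ/kg = 101000 kJ/min
|Q| = 1683.3 kW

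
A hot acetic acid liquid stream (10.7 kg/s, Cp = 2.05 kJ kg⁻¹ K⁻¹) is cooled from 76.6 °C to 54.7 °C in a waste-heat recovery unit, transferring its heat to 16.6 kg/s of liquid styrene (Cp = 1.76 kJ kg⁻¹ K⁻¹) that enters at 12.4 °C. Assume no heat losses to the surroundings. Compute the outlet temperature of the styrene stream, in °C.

T_c,out = 28.8 °C

Heat released by hot stream: Q = 10.7 × 2.05 × (76.6 − 54.7) = 480.38 kJ/s
Energy balance on cold side (adiabatic exchanger): Q = ṁ_c·Cp_c·(T_c,out − T_c,in)
T_c,out = 12.4 + 480.38/(16.6 × 1.76) = 28.842 °C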